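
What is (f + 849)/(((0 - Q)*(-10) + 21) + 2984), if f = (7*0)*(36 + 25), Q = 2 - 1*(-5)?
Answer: 283/1025 ≈ 0.27610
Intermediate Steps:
Q = 7 (Q = 2 + 5 = 7)
f = 0 (f = 0*61 = 0)
(f + 849)/(((0 - Q)*(-10) + 21) + 2984) = (0 + 849)/(((0 - 1*7)*(-10) + 21) + 2984) = 849/(((0 - 7)*(-10) + 21) + 2984) = 849/((-7*(-10) + 21) + 2984) = 849/((70 + 21) + 2984) = 849/(91 + 2984) = 849/3075 = 849*(1/3075) = 283/1025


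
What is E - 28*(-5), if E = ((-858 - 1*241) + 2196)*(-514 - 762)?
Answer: -1399632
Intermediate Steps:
E = -1399772 (E = ((-858 - 241) + 2196)*(-1276) = (-1099 + 2196)*(-1276) = 1097*(-1276) = -1399772)
E - 28*(-5) = -1399772 - 28*(-5) = -1399772 + 140 = -1399632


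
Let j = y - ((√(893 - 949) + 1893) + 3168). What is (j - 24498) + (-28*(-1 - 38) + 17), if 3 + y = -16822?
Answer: -45275 - 2*I*√14 ≈ -45275.0 - 7.4833*I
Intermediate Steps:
y = -16825 (y = -3 - 16822 = -16825)
j = -21886 - 2*I*√14 (j = -16825 - ((√(893 - 949) + 1893) + 3168) = -16825 - ((√(-56) + 1893) + 3168) = -16825 - ((2*I*√14 + 1893) + 3168) = -16825 - ((1893 + 2*I*√14) + 3168) = -16825 - (5061 + 2*I*√14) = -16825 + (-5061 - 2*I*√14) = -21886 - 2*I*√14 ≈ -21886.0 - 7.4833*I)
(j - 24498) + (-28*(-1 - 38) + 17) = ((-21886 - 2*I*√14) - 24498) + (-28*(-1 - 38) + 17) = (-46384 - 2*I*√14) + (-28*(-39) + 17) = (-46384 - 2*I*√14) + (1092 + 17) = (-46384 - 2*I*√14) + 1109 = -45275 - 2*I*√14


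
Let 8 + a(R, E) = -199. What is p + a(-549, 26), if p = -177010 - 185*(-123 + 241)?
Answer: -199047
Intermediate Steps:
a(R, E) = -207 (a(R, E) = -8 - 199 = -207)
p = -198840 (p = -177010 - 185*118 = -177010 - 21830 = -198840)
p + a(-549, 26) = -198840 - 207 = -199047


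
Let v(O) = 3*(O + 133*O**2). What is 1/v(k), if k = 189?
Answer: 1/14253246 ≈ 7.0159e-8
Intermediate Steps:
v(O) = 3*O + 399*O**2
1/v(k) = 1/(3*189*(1 + 133*189)) = 1/(3*189*(1 + 25137)) = 1/(3*189*25138) = 1/14253246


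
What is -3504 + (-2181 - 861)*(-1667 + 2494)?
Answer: -2519238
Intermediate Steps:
-3504 + (-2181 - 861)*(-1667 + 2494) = -3504 - 3042*827 = -3504 - 2515734 = -2519238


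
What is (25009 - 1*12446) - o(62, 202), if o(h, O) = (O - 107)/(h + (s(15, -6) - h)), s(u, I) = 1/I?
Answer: 13133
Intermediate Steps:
o(h, O) = 642 - 6*O (o(h, O) = (O - 107)/(h + (1/(-6) - h)) = (-107 + O)/(h + (-1/6 - h)) = (-107 + O)/(-1/6) = (-107 + O)*(-6) = 642 - 6*O)
(25009 - 1*12446) - o(62, 202) = (25009 - 1*12446) - (642 - 6*202) = (25009 - 12446) - (642 - 1212) = 12563 - 1*(-570) = 12563 + 570 = 13133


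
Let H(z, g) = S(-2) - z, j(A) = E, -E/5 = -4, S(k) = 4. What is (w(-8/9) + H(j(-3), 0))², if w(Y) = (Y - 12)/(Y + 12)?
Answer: 184041/625 ≈ 294.47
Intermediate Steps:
E = 20 (E = -5*(-4) = 20)
j(A) = 20
H(z, g) = 4 - z
w(Y) = (-12 + Y)/(12 + Y)
(w(-8/9) + H(j(-3), 0))² = ((-12 - 8/9)/(12 - 8/9) + (4 - 1*20))² = ((-12 - 8*⅑)/(12 - 8*⅑) + (4 - 20))² = ((-12 - 8/9)/(12 - 8/9) - 16)² = (-116/9/(100/9) - 16)² = ((9/100)*(-116/9) - 16)² = (-29/25 - 16)² = (-429/25)² = 184041/625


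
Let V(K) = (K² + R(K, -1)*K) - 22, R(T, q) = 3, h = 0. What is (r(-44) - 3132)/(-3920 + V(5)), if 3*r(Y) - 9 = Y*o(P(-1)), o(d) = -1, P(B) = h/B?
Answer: 9343/11706 ≈ 0.79814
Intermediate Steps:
P(B) = 0 (P(B) = 0/B = 0)
V(K) = -22 + K² + 3*K (V(K) = (K² + 3*K) - 22 = -22 + K² + 3*K)
r(Y) = 3 - Y/3 (r(Y) = 3 + (Y*(-1))/3 = 3 + (-Y)/3 = 3 - Y/3)
(r(-44) - 3132)/(-3920 + V(5)) = ((3 - ⅓*(-44)) - 3132)/(-3920 + (-22 + 5² + 3*5)) = ((3 + 44/3) - 3132)/(-3920 + (-22 + 25 + 15)) = (53/3 - 3132)/(-3920 + 18) = -9343/3/(-3902) = -9343/3*(-1/3902) = 9343/11706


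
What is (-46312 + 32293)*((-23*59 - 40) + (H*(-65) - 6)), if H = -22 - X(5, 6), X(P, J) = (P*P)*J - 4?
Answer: -133418823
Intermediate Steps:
X(P, J) = -4 + J*P² (X(P, J) = P²*J - 4 = J*P² - 4 = -4 + J*P²)
H = -168 (H = -22 - (-4 + 6*5²) = -22 - (-4 + 6*25) = -22 - (-4 + 150) = -22 - 1*146 = -22 - 146 = -168)
(-46312 + 32293)*((-23*59 - 40) + (H*(-65) - 6)) = (-46312 + 32293)*((-23*59 - 40) + (-168*(-65) - 6)) = -14019*((-1357 - 40) + (10920 - 6)) = -14019*(-1397 + 10914) = -14019*9517 = -133418823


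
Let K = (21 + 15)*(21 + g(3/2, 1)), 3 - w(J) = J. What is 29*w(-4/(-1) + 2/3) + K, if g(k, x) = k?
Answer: 2285/3 ≈ 761.67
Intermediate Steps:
w(J) = 3 - J
K = 810 (K = (21 + 15)*(21 + 3/2) = 36*(21 + 3*(½)) = 36*(21 + 3/2) = 36*(45/2) = 810)
29*w(-4/(-1) + 2/3) + K = 29*(3 - (-4/(-1) + 2/3)) + 810 = 29*(3 - (-4*(-1) + 2*(⅓))) + 810 = 29*(3 - (4 + ⅔)) + 810 = 29*(3 - 1*14/3) + 810 = 29*(3 - 14/3) + 810 = 29*(-5/3) + 810 = -145/3 + 810 = 2285/3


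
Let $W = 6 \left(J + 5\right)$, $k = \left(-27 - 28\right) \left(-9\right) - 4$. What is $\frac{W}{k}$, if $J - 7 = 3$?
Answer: $\frac{90}{491} \approx 0.1833$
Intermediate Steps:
$k = 491$ ($k = \left(-55\right) \left(-9\right) - 4 = 495 - 4 = 491$)
$J = 10$ ($J = 7 + 3 = 10$)
$W = 90$ ($W = 6 \left(10 + 5\right) = 6 \cdot 15 = 90$)
$\frac{W}{k} = \frac{1}{491} \cdot 90 = \frac{90}{491}$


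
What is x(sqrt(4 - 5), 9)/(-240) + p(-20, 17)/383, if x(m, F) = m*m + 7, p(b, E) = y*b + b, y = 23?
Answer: -19583/15320 ≈ -1.2783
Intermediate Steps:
p(b, E) = 24*b (p(b, E) = 23*b + b = 24*b)
x(m, F) = 7 + m**2 (x(m, F) = m**2 + 7 = 7 + m**2)
x(sqrt(4 - 5), 9)/(-240) + p(-20, 17)/383 = (7 + (sqrt(4 - 5))**2)/(-240) + (24*(-20))/383 = (7 + (sqrt(-1))**2)*(-1/240) - 480*1/383 = (7 + I**2)*(-1/240) - 480/383 = (7 - 1)*(-1/240) - 480/383 = 6*(-1/240) - 480/383 = -1/40 - 480/383 = -19583/15320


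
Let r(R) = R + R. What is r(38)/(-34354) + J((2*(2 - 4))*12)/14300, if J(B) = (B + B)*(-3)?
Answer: 1100894/61407775 ≈ 0.017928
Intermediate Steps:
r(R) = 2*R
J(B) = -6*B (J(B) = (2*B)*(-3) = -6*B)
r(38)/(-34354) + J((2*(2 - 4))*12)/14300 = (2*38)/(-34354) - 6*2*(2 - 4)*12/14300 = 76*(-1/34354) - 6*2*(-2)*12*(1/14300) = -38/17177 - (-24)*12*(1/14300) = -38/17177 - 6*(-48)*(1/14300) = -38/17177 + 288*(1/14300) = -38/17177 + 72/3575 = 1100894/61407775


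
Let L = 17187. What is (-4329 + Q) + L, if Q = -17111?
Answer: -4253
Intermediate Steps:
(-4329 + Q) + L = (-4329 - 17111) + 17187 = -21440 + 17187 = -4253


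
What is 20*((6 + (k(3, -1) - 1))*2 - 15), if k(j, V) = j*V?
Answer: -220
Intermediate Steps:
k(j, V) = V*j
20*((6 + (k(3, -1) - 1))*2 - 15) = 20*((6 + (-1*3 - 1))*2 - 15) = 20*((6 + (-3 - 1))*2 - 15) = 20*((6 - 4)*2 - 15) = 20*(2*2 - 15) = 20*(4 - 15) = 20*(-11) = -220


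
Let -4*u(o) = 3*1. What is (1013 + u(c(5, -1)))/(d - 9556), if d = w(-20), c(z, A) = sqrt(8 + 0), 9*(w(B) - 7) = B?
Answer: -36441/343844 ≈ -0.10598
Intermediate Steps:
w(B) = 7 + B/9
c(z, A) = 2*sqrt(2) (c(z, A) = sqrt(8) = 2*sqrt(2))
d = 43/9 (d = 7 + (1/9)*(-20) = 7 - 20/9 = 43/9 ≈ 4.7778)
u(o) = -3/4
(1013 + u(c(5, -1)))/(d - 9556) = (1013 - 3/4)/(43/9 - 9556) = 4049/(4*(-85961/9)) = (4049/4)*(-9/85961) = -36441/343844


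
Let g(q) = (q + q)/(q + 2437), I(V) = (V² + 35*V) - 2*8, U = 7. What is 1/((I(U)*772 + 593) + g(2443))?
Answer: 2440/525112403 ≈ 4.6466e-6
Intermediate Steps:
I(V) = -16 + V² + 35*V (I(V) = (V² + 35*V) - 16 = -16 + V² + 35*V)
g(q) = 2*q/(2437 + q) (g(q) = (2*q)/(2437 + q) = 2*q/(2437 + q))
1/((I(U)*772 + 593) + g(2443)) = 1/(((-16 + 7² + 35*7)*772 + 593) + 2*2443/(2437 + 2443)) = 1/(((-16 + 49 + 245)*772 + 593) + 2*2443/4880) = 1/((278*772 + 593) + 2*2443*(1/4880)) = 1/((214616 + 593) + 2443/2440) = 1/(215209 + 2443/2440) = 1/(525112403/2440) = 2440/525112403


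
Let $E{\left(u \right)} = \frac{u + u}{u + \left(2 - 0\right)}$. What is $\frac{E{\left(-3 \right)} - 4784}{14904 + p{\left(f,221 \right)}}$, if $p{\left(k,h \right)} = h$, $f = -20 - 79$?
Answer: $- \frac{4778}{15125} \approx -0.3159$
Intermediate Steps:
$f = -99$ ($f = -20 - 79 = -99$)
$E{\left(u \right)} = \frac{2 u}{2 + u}$ ($E{\left(u \right)} = \frac{2 u}{u + \left(2 + 0\right)} = \frac{2 u}{u + 2} = \frac{2 u}{2 + u}$)
$\frac{E{\left(-3 \right)} - 4784}{14904 + p{\left(f,221 \right)}} = \frac{2 \left(-3\right) \frac{1}{2 - 3} - 4784}{14904 + 221} = \frac{2 \left(-3\right) \frac{1}{-1} - 4784}{15125} = \left(2 \left(-3\right) \left(-1\right) - 4784\right) \frac{1}{15125} = \left(6 - 4784\right) \frac{1}{15125} = \left(-4778\right) \frac{1}{15125} = - \frac{4778}{15125}$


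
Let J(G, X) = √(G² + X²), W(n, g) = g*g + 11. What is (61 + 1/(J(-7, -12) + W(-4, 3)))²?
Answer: 159946802/42849 - 25294*√193/42849 ≈ 3724.6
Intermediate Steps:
W(n, g) = 11 + g² (W(n, g) = g² + 11 = 11 + g²)
(61 + 1/(J(-7, -12) + W(-4, 3)))² = (61 + 1/(√((-7)² + (-12)²) + (11 + 3²)))² = (61 + 1/(√(49 + 144) + (11 + 9)))² = (61 + 1/(√193 + 20))² = (61 + 1/(20 + √193))²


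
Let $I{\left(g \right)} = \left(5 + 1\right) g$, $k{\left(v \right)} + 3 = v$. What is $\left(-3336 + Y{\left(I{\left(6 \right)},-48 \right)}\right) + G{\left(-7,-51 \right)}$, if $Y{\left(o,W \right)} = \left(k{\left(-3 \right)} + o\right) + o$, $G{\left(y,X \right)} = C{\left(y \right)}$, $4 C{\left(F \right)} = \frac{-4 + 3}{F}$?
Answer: $- \frac{91559}{28} \approx -3270.0$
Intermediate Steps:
$k{\left(v \right)} = -3 + v$
$I{\left(g \right)} = 6 g$
$C{\left(F \right)} = - \frac{1}{4 F}$ ($C{\left(F \right)} = \frac{\left(-4 + 3\right) \frac{1}{F}}{4} = \frac{\left(-1\right) \frac{1}{F}}{4} = - \frac{1}{4 F}$)
$G{\left(y,X \right)} = - \frac{1}{4 y}$
$Y{\left(o,W \right)} = -6 + 2 o$ ($Y{\left(o,W \right)} = \left(\left(-3 - 3\right) + o\right) + o = \left(-6 + o\right) + o = -6 + 2 o$)
$\left(-3336 + Y{\left(I{\left(6 \right)},-48 \right)}\right) + G{\left(-7,-51 \right)} = \left(-3336 - \left(6 - 2 \cdot 6 \cdot 6\right)\right) - \frac{1}{4 \left(-7\right)} = \left(-3336 + \left(-6 + 2 \cdot 36\right)\right) - - \frac{1}{28} = \left(-3336 + \left(-6 + 72\right)\right) + \frac{1}{28} = \left(-3336 + 66\right) + \frac{1}{28} = -3270 + \frac{1}{28} = - \frac{91559}{28}$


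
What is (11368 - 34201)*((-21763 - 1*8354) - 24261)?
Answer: 1241612874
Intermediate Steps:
(11368 - 34201)*((-21763 - 1*8354) - 24261) = -22833*((-21763 - 8354) - 24261) = -22833*(-30117 - 24261) = -22833*(-54378) = 1241612874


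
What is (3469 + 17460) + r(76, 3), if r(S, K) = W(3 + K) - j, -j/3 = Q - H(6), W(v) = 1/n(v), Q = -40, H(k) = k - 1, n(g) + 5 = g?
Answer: 20795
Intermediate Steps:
n(g) = -5 + g
H(k) = -1 + k
W(v) = 1/(-5 + v)
j = 135 (j = -3*(-40 - (-1 + 6)) = -3*(-40 - 1*5) = -3*(-40 - 5) = -3*(-45) = 135)
r(S, K) = -135 + 1/(-2 + K) (r(S, K) = 1/(-5 + (3 + K)) - 1*135 = 1/(-2 + K) - 135 = -135 + 1/(-2 + K))
(3469 + 17460) + r(76, 3) = (3469 + 17460) + (271 - 135*3)/(-2 + 3) = 20929 + (271 - 405)/1 = 20929 + 1*(-134) = 20929 - 134 = 20795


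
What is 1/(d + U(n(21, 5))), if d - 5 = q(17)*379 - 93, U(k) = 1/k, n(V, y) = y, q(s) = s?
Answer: 5/31776 ≈ 0.00015735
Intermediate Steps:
d = 6355 (d = 5 + (17*379 - 93) = 5 + (6443 - 93) = 5 + 6350 = 6355)
1/(d + U(n(21, 5))) = 1/(6355 + 1/5) = 1/(31776/5) = 5/31776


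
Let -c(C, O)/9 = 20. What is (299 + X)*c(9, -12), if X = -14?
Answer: -51300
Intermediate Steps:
c(C, O) = -180 (c(C, O) = -9*20 = -180)
(299 + X)*c(9, -12) = (299 - 14)*(-180) = 285*(-180) = -51300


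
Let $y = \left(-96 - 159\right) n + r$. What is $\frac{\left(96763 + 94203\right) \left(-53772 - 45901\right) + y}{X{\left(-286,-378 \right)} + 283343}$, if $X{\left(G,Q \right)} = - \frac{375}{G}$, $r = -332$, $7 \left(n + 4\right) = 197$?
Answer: $- \frac{38106389534070}{567255311} \approx -67177.0$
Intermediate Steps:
$n = \frac{169}{7}$ ($n = -4 + \frac{1}{7} \cdot 197 = -4 + \frac{197}{7} = \frac{169}{7} \approx 24.143$)
$y = - \frac{45419}{7}$ ($y = \left(-96 - 159\right) \frac{169}{7} - 332 = \left(-255\right) \frac{169}{7} - 332 = - \frac{43095}{7} - 332 = - \frac{45419}{7} \approx -6488.4$)
$\frac{\left(96763 + 94203\right) \left(-53772 - 45901\right) + y}{X{\left(-286,-378 \right)} + 283343} = \frac{\left(96763 + 94203\right) \left(-53772 - 45901\right) - \frac{45419}{7}}{- \frac{375}{-286} + 283343} = \frac{190966 \left(-99673\right) - \frac{45419}{7}}{\left(-375\right) \left(- \frac{1}{286}\right) + 283343} = \frac{-19034154118 - \frac{45419}{7}}{\frac{375}{286} + 283343} = - \frac{133239124245}{7 \cdot \frac{81036473}{286}} = \left(- \frac{133239124245}{7}\right) \frac{286}{81036473} = - \frac{38106389534070}{567255311}$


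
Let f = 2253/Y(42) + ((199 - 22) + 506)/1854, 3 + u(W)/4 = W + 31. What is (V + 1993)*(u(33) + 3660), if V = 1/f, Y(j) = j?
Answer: 2726987474944/350479 ≈ 7.7807e+6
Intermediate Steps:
u(W) = 112 + 4*W (u(W) = -12 + 4*(W + 31) = -12 + 4*(31 + W) = -12 + (124 + 4*W) = 112 + 4*W)
f = 350479/6489 (f = 2253/42 + ((199 - 22) + 506)/1854 = 2253*(1/42) + (177 + 506)*(1/1854) = 751/14 + 683*(1/1854) = 751/14 + 683/1854 = 350479/6489 ≈ 54.011)
V = 6489/350479 (V = 1/(350479/6489) = 6489/350479 ≈ 0.018515)
(V + 1993)*(u(33) + 3660) = (6489/350479 + 1993)*((112 + 4*33) + 3660) = 698511136*((112 + 132) + 3660)/350479 = 698511136*(244 + 3660)/350479 = (698511136/350479)*3904 = 2726987474944/350479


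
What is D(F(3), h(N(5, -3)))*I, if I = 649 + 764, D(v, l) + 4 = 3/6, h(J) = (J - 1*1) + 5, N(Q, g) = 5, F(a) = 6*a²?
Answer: -9891/2 ≈ -4945.5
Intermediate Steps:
h(J) = 4 + J (h(J) = (J - 1) + 5 = (-1 + J) + 5 = 4 + J)
D(v, l) = -7/2 (D(v, l) = -4 + 3/6 = -4 + 3*(⅙) = -4 + ½ = -7/2)
I = 1413
D(F(3), h(N(5, -3)))*I = -7/2*1413 = -9891/2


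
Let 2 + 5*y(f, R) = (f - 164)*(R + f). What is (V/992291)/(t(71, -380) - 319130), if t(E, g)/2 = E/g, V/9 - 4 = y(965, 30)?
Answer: -272578446/60167337550361 ≈ -4.5303e-6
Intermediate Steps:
y(f, R) = -⅖ + (-164 + f)*(R + f)/5 (y(f, R) = -⅖ + ((f - 164)*(R + f))/5 = -⅖ + ((-164 + f)*(R + f))/5 = -⅖ + (-164 + f)*(R + f)/5)
V = 7173117/5 (V = 36 + 9*(-⅖ - 164/5*30 - 164/5*965 + (⅕)*965² + (⅕)*30*965) = 36 + 9*(-⅖ - 984 - 31652 + (⅕)*931225 + 5790) = 36 + 9*(-⅖ - 984 - 31652 + 186245 + 5790) = 36 + 9*(796993/5) = 36 + 7172937/5 = 7173117/5 ≈ 1.4346e+6)
t(E, g) = 2*E/g (t(E, g) = 2*(E/g) = 2*E/g)
(V/992291)/(t(71, -380) - 319130) = ((7173117/5)/992291)/(2*71/(-380) - 319130) = ((7173117/5)*(1/992291))/(2*71*(-1/380) - 319130) = 7173117/(4961455*(-71/190 - 319130)) = 7173117/(4961455*(-60634771/190)) = (7173117/4961455)*(-190/60634771) = -272578446/60167337550361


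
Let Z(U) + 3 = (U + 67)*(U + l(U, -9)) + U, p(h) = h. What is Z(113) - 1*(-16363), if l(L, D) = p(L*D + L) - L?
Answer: -146247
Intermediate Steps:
l(L, D) = D*L (l(L, D) = (L*D + L) - L = (D*L + L) - L = (L + D*L) - L = D*L)
Z(U) = -3 + U - 8*U*(67 + U) (Z(U) = -3 + ((U + 67)*(U - 9*U) + U) = -3 + ((67 + U)*(-8*U) + U) = -3 + (-8*U*(67 + U) + U) = -3 + (U - 8*U*(67 + U)) = -3 + U - 8*U*(67 + U))
Z(113) - 1*(-16363) = (-3 - 535*113 - 8*113²) - 1*(-16363) = (-3 - 60455 - 8*12769) + 16363 = (-3 - 60455 - 102152) + 16363 = -162610 + 16363 = -146247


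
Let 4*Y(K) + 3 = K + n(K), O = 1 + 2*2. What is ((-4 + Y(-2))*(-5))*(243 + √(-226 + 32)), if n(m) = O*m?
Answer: 37665/4 + 155*I*√194/4 ≈ 9416.3 + 539.72*I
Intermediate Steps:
O = 5 (O = 1 + 4 = 5)
n(m) = 5*m
Y(K) = -¾ + 3*K/2 (Y(K) = -¾ + (K + 5*K)/4 = -¾ + (6*K)/4 = -¾ + 3*K/2)
((-4 + Y(-2))*(-5))*(243 + √(-226 + 32)) = ((-4 + (-¾ + (3/2)*(-2)))*(-5))*(243 + √(-226 + 32)) = ((-4 + (-¾ - 3))*(-5))*(243 + √(-194)) = ((-4 - 15/4)*(-5))*(243 + I*√194) = (-31/4*(-5))*(243 + I*√194) = 155*(243 + I*√194)/4 = 37665/4 + 155*I*√194/4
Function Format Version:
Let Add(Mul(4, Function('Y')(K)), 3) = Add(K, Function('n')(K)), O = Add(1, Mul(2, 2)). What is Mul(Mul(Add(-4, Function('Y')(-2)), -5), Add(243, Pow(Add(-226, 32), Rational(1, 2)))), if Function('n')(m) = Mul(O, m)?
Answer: Add(Rational(37665, 4), Mul(Rational(155, 4), I, Pow(194, Rational(1, 2)))) ≈ Add(9416.3, Mul(539.72, I))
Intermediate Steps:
O = 5 (O = Add(1, 4) = 5)
Function('n')(m) = Mul(5, m)
Function('Y')(K) = Add(Rational(-3, 4), Mul(Rational(3, 2), K)) (Function('Y')(K) = Add(Rational(-3, 4), Mul(Rational(1, 4), Add(K, Mul(5, K)))) = Add(Rational(-3, 4), Mul(Rational(1, 4), Mul(6, K))) = Add(Rational(-3, 4), Mul(Rational(3, 2), K)))
Mul(Mul(Add(-4, Function('Y')(-2)), -5), Add(243, Pow(Add(-226, 32), Rational(1, 2)))) = Mul(Mul(Add(-4, Add(Rational(-3, 4), Mul(Rational(3, 2), -2))), -5), Add(243, Pow(Add(-226, 32), Rational(1, 2)))) = Mul(Mul(Add(-4, Add(Rational(-3, 4), -3)), -5), Add(243, Pow(-194, Rational(1, 2)))) = Mul(Mul(Add(-4, Rational(-15, 4)), -5), Add(243, Mul(I, Pow(194, Rational(1, 2))))) = Mul(Mul(Rational(-31, 4), -5), Add(243, Mul(I, Pow(194, Rational(1, 2))))) = Mul(Rational(155, 4), Add(243, Mul(I, Pow(194, Rational(1, 2))))) = Add(Rational(37665, 4), Mul(Rational(155, 4), I, Pow(194, Rational(1, 2))))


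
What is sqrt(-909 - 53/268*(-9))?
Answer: 3*I*sqrt(1810005)/134 ≈ 30.12*I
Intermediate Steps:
sqrt(-909 - 53/268*(-9)) = sqrt(-909 + 477/268) = sqrt(-243135/268) = 3*I*sqrt(1810005)/134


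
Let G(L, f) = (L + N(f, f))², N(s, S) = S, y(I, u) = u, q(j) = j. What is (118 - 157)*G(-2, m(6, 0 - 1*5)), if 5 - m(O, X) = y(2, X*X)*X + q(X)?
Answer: -689871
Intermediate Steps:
m(O, X) = 5 - X - X³ (m(O, X) = 5 - ((X*X)*X + X) = 5 - (X²*X + X) = 5 - (X³ + X) = 5 - (X + X³) = 5 + (-X - X³) = 5 - X - X³)
G(L, f) = (L + f)²
(118 - 157)*G(-2, m(6, 0 - 1*5)) = (118 - 157)*(-2 + (5 - (0 - 1*5) - (0 - 1*5)³))² = -39*(-2 + (5 - (0 - 5) - (0 - 5)³))² = -39*(-2 + (5 - 1*(-5) - 1*(-5)³))² = -39*(-2 + (5 + 5 - 1*(-125)))² = -39*(-2 + (5 + 5 + 125))² = -39*(-2 + 135)² = -39*133² = -39*17689 = -689871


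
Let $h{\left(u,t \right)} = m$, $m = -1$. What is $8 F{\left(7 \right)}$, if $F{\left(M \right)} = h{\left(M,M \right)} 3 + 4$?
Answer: $8$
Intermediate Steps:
$h{\left(u,t \right)} = -1$
$F{\left(M \right)} = 1$ ($F{\left(M \right)} = \left(-1\right) 3 + 4 = -3 + 4 = 1$)
$8 F{\left(7 \right)} = 8 \cdot 1 = 8$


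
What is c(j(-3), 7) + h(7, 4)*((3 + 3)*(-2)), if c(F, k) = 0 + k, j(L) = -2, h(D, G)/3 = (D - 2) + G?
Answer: -317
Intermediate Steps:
h(D, G) = -6 + 3*D + 3*G (h(D, G) = 3*((D - 2) + G) = 3*((-2 + D) + G) = 3*(-2 + D + G) = -6 + 3*D + 3*G)
c(F, k) = k
c(j(-3), 7) + h(7, 4)*((3 + 3)*(-2)) = 7 + (-6 + 3*7 + 3*4)*((3 + 3)*(-2)) = 7 + (-6 + 21 + 12)*(6*(-2)) = 7 + 27*(-12) = 7 - 324 = -317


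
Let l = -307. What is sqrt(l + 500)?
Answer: sqrt(193) ≈ 13.892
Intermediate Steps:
sqrt(l + 500) = sqrt(-307 + 500) = sqrt(193)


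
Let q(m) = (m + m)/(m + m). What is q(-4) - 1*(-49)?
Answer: 50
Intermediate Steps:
q(m) = 1 (q(m) = (2*m)/((2*m)) = (2*m)*(1/(2*m)) = 1)
q(-4) - 1*(-49) = 1 - 1*(-49) = 1 + 49 = 50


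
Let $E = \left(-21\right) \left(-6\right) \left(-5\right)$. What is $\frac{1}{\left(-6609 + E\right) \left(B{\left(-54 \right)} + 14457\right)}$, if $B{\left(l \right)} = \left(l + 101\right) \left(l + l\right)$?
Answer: $- \frac{1}{67909059} \approx -1.4726 \cdot 10^{-8}$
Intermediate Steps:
$B{\left(l \right)} = 2 l \left(101 + l\right)$ ($B{\left(l \right)} = \left(101 + l\right) 2 l = 2 l \left(101 + l\right)$)
$E = -630$ ($E = 126 \left(-5\right) = -630$)
$\frac{1}{\left(-6609 + E\right) \left(B{\left(-54 \right)} + 14457\right)} = \frac{1}{\left(-6609 - 630\right) \left(2 \left(-54\right) \left(101 - 54\right) + 14457\right)} = \frac{1}{\left(-7239\right) \left(2 \left(-54\right) 47 + 14457\right)} = \frac{1}{\left(-7239\right) \left(-5076 + 14457\right)} = \frac{1}{\left(-7239\right) 9381} = \frac{1}{-67909059} = - \frac{1}{67909059}$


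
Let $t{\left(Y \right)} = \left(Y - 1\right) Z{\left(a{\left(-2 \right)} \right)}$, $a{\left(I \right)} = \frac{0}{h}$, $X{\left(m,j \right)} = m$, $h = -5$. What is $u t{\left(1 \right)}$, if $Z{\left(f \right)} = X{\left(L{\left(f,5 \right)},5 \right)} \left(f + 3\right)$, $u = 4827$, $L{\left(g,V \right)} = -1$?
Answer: $0$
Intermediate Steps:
$a{\left(I \right)} = 0$ ($a{\left(I \right)} = \frac{0}{-5} = 0 \left(- \frac{1}{5}\right) = 0$)
$Z{\left(f \right)} = -3 - f$ ($Z{\left(f \right)} = - (f + 3) = - (3 + f) = -3 - f$)
$t{\left(Y \right)} = 3 - 3 Y$ ($t{\left(Y \right)} = \left(Y - 1\right) \left(-3 - 0\right) = \left(-1 + Y\right) \left(-3 + 0\right) = \left(-1 + Y\right) \left(-3\right) = 3 - 3 Y$)
$u t{\left(1 \right)} = 4827 \left(3 - 3\right) = 4827 \cdot 0 = 0$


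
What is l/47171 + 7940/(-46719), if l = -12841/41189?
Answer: -15427434891539/90771574697361 ≈ -0.16996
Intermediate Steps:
l = -12841/41189 (l = -12841*1/41189 = -12841/41189 ≈ -0.31176)
l/47171 + 7940/(-46719) = -12841/41189/47171 + 7940/(-46719) = -12841/41189*1/47171 + 7940*(-1/46719) = -12841/1942926319 - 7940/46719 = -15427434891539/90771574697361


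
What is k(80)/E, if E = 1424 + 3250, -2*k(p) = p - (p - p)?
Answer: -20/2337 ≈ -0.0085580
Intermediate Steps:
k(p) = -p/2 (k(p) = -(p - (p - p))/2 = -(p - 1*0)/2 = -(p + 0)/2 = -p/2)
E = 4674
k(80)/E = -½*80/4674 = -40*1/4674 = -20/2337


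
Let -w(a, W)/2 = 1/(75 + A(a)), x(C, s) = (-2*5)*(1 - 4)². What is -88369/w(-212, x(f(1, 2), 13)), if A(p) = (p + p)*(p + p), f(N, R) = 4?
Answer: 15893253019/2 ≈ 7.9466e+9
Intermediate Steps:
A(p) = 4*p² (A(p) = (2*p)*(2*p) = 4*p²)
x(C, s) = -90 (x(C, s) = -10*(-3)² = -10*9 = -90)
w(a, W) = -2/(75 + 4*a²)
-88369/w(-212, x(f(1, 2), 13)) = -88369/((-2/(75 + 4*(-212)²))) = -88369/((-2/(75 + 4*44944))) = -88369/((-2/(75 + 179776))) = -88369/((-2/179851)) = -88369/((-2*1/179851)) = -88369/(-2/179851) = -88369*(-179851/2) = 15893253019/2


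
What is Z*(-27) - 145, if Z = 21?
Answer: -712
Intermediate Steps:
Z*(-27) - 145 = 21*(-27) - 145 = -567 - 145 = -712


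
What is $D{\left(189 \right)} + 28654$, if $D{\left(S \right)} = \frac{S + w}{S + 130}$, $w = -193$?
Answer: $\frac{9140622}{319} \approx 28654.0$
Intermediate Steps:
$D{\left(S \right)} = \frac{-193 + S}{130 + S}$ ($D{\left(S \right)} = \frac{S - 193}{S + 130} = \frac{-193 + S}{130 + S}$)
$D{\left(189 \right)} + 28654 = \frac{-193 + 189}{130 + 189} + 28654 = \frac{1}{319} \left(-4\right) + 28654 = - \frac{4}{319} + 28654 = \frac{9140622}{319}$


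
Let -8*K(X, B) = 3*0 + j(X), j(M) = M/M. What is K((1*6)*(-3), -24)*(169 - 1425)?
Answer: 157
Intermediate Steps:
j(M) = 1
K(X, B) = -1/8 (K(X, B) = -(3*0 + 1)/8 = -(0 + 1)/8 = -1/8*1 = -1/8)
K((1*6)*(-3), -24)*(169 - 1425) = -(169 - 1425)/8 = -1/8*(-1256) = 157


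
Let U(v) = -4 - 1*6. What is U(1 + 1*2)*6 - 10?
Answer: -70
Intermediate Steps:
U(v) = -10 (U(v) = -4 - 6 = -10)
U(1 + 1*2)*6 - 10 = -10*6 - 10 = -60 - 10 = -70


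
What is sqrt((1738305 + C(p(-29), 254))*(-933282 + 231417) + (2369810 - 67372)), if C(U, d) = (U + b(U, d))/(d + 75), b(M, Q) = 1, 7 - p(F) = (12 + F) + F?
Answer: I*sqrt(132059784004998857)/329 ≈ 1.1046e+6*I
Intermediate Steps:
p(F) = -5 - 2*F (p(F) = 7 - ((12 + F) + F) = 7 - (12 + 2*F) = 7 + (-12 - 2*F) = -5 - 2*F)
C(U, d) = (1 + U)/(75 + d) (C(U, d) = (U + 1)/(d + 75) = (1 + U)/(75 + d))
sqrt((1738305 + C(p(-29), 254))*(-933282 + 231417) + (2369810 - 67372)) = sqrt((1738305 + (1 + (-5 - 2*(-29)))/(75 + 254))*(-933282 + 231417) + (2369810 - 67372)) = sqrt((1738305 + (1 + (-5 + 58))/329)*(-701865) + 2302438) = sqrt((1738305 + (1 + 53)/329)*(-701865) + 2302438) = sqrt((1738305 + (1/329)*54)*(-701865) + 2302438) = sqrt((1738305 + 54/329)*(-701865) + 2302438) = sqrt((571902399/329)*(-701865) + 2302438) = sqrt(-401398277274135/329 + 2302438) = sqrt(-401397519772033/329) = I*sqrt(132059784004998857)/329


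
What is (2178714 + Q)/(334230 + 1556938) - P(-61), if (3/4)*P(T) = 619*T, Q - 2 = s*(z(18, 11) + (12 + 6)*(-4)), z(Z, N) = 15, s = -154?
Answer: 142820506265/2836752 ≈ 50347.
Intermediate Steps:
Q = 8780 (Q = 2 - 154*(15 + (12 + 6)*(-4)) = 2 - 154*(15 + 18*(-4)) = 2 - 154*(15 - 72) = 2 - 154*(-57) = 2 + 8778 = 8780)
P(T) = 2476*T/3 (P(T) = 4*(619*T)/3 = 2476*T/3)
(2178714 + Q)/(334230 + 1556938) - P(-61) = (2178714 + 8780)/(334230 + 1556938) - 2476*(-61)/3 = 2187494/1891168 - 1*(-151036/3) = 2187494*(1/1891168) + 151036/3 = 1093747/945584 + 151036/3 = 142820506265/2836752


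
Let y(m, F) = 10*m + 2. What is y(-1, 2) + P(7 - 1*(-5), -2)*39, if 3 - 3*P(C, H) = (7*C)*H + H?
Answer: 2241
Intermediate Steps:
y(m, F) = 2 + 10*m
P(C, H) = 1 - H/3 - 7*C*H/3 (P(C, H) = 1 - ((7*C)*H + H)/3 = 1 - (7*C*H + H)/3 = 1 - (H + 7*C*H)/3 = 1 + (-H/3 - 7*C*H/3) = 1 - H/3 - 7*C*H/3)
y(-1, 2) + P(7 - 1*(-5), -2)*39 = (2 + 10*(-1)) + (1 - ⅓*(-2) - 7/3*(7 - 1*(-5))*(-2))*39 = (2 - 10) + (1 + ⅔ - 7/3*(7 + 5)*(-2))*39 = -8 + (1 + ⅔ - 7/3*12*(-2))*39 = -8 + (1 + ⅔ + 56)*39 = -8 + (173/3)*39 = -8 + 2249 = 2241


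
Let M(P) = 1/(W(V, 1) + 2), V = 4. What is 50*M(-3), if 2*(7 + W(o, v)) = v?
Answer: -100/9 ≈ -11.111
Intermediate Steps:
W(o, v) = -7 + v/2
M(P) = -2/9 (M(P) = 1/((-7 + (1/2)*1) + 2) = 1/((-7 + 1/2) + 2) = 1/(-13/2 + 2) = 1/(-9/2) = -2/9)
50*M(-3) = 50*(-2/9) = -100/9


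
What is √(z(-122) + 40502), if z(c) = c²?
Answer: 3*√6154 ≈ 235.34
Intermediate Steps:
√(z(-122) + 40502) = √((-122)² + 40502) = √(14884 + 40502) = √55386 = 3*√6154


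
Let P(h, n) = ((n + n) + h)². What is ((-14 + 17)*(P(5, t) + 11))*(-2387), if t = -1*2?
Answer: -85932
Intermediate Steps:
t = -2
P(h, n) = (h + 2*n)² (P(h, n) = (2*n + h)² = (h + 2*n)²)
((-14 + 17)*(P(5, t) + 11))*(-2387) = ((-14 + 17)*((5 + 2*(-2))² + 11))*(-2387) = (3*((5 - 4)² + 11))*(-2387) = (3*(1² + 11))*(-2387) = (3*(1 + 11))*(-2387) = (3*12)*(-2387) = 36*(-2387) = -85932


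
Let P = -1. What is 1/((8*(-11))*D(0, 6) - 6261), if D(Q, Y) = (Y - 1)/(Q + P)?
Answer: -1/5821 ≈ -0.00017179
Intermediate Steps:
D(Q, Y) = (-1 + Y)/(-1 + Q) (D(Q, Y) = (Y - 1)/(Q - 1) = (-1 + Y)/(-1 + Q))
1/((8*(-11))*D(0, 6) - 6261) = 1/((8*(-11))*((-1 + 6)/(-1 + 0)) - 6261) = 1/(-88*5/(-1) - 6261) = 1/(-(-88)*5 - 6261) = 1/(-88*(-5) - 6261) = 1/(440 - 6261) = 1/(-5821) = -1/5821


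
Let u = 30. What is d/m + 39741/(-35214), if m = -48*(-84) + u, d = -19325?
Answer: -70161541/11919939 ≈ -5.8861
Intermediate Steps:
m = 4062 (m = -48*(-84) + 30 = 4032 + 30 = 4062)
d/m + 39741/(-35214) = -19325/4062 + 39741/(-35214) = -19325*1/4062 + 39741*(-1/35214) = -19325/4062 - 13247/11738 = -70161541/11919939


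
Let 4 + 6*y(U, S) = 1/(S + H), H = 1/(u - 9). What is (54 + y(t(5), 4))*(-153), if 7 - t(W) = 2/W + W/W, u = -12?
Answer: -1355631/166 ≈ -8166.5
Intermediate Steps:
t(W) = 6 - 2/W (t(W) = 7 - (2/W + W/W) = 7 - (2/W + 1) = 7 - (1 + 2/W) = 7 + (-1 - 2/W) = 6 - 2/W)
H = -1/21 (H = 1/(-12 - 9) = 1/(-21) = -1/21 ≈ -0.047619)
y(U, S) = -⅔ + 1/(6*(-1/21 + S)) (y(U, S) = -⅔ + 1/(6*(S - 1/21)) = -⅔ + 1/(6*(-1/21 + S)))
(54 + y(t(5), 4))*(-153) = (54 + (25 - 84*4)/(6*(-1 + 21*4)))*(-153) = (54 + (25 - 336)/(6*(-1 + 84)))*(-153) = (54 + (⅙)*(-311)/83)*(-153) = (54 + (⅙)*(1/83)*(-311))*(-153) = (54 - 311/498)*(-153) = (26581/498)*(-153) = -1355631/166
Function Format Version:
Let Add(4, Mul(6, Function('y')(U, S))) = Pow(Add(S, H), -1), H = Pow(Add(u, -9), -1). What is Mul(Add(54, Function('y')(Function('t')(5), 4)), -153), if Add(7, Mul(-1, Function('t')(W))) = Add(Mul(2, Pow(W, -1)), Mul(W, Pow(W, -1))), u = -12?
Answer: Rational(-1355631, 166) ≈ -8166.5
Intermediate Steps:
Function('t')(W) = Add(6, Mul(-2, Pow(W, -1))) (Function('t')(W) = Add(7, Mul(-1, Add(Mul(2, Pow(W, -1)), Mul(W, Pow(W, -1))))) = Add(7, Mul(-1, Add(Mul(2, Pow(W, -1)), 1))) = Add(7, Mul(-1, Add(1, Mul(2, Pow(W, -1))))) = Add(7, Add(-1, Mul(-2, Pow(W, -1)))) = Add(6, Mul(-2, Pow(W, -1))))
H = Rational(-1, 21) (H = Pow(Add(-12, -9), -1) = Pow(-21, -1) = Rational(-1, 21) ≈ -0.047619)
Function('y')(U, S) = Add(Rational(-2, 3), Mul(Rational(1, 6), Pow(Add(Rational(-1, 21), S), -1))) (Function('y')(U, S) = Add(Rational(-2, 3), Mul(Rational(1, 6), Pow(Add(S, Rational(-1, 21)), -1))) = Add(Rational(-2, 3), Mul(Rational(1, 6), Pow(Add(Rational(-1, 21), S), -1))))
Mul(Add(54, Function('y')(Function('t')(5), 4)), -153) = Mul(Add(54, Mul(Rational(1, 6), Pow(Add(-1, Mul(21, 4)), -1), Add(25, Mul(-84, 4)))), -153) = Mul(Add(54, Mul(Rational(1, 6), Pow(Add(-1, 84), -1), Add(25, -336))), -153) = Mul(Add(54, Mul(Rational(1, 6), Pow(83, -1), -311)), -153) = Mul(Add(54, Mul(Rational(1, 6), Rational(1, 83), -311)), -153) = Mul(Add(54, Rational(-311, 498)), -153) = Mul(Rational(26581, 498), -153) = Rational(-1355631, 166)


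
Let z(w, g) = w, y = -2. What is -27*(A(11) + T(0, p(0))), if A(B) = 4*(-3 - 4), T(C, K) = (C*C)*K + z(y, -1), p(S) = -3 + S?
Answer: 810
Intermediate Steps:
T(C, K) = -2 + K*C**2 (T(C, K) = (C*C)*K - 2 = C**2*K - 2 = K*C**2 - 2 = -2 + K*C**2)
A(B) = -28 (A(B) = 4*(-7) = -28)
-27*(A(11) + T(0, p(0))) = -27*(-28 + (-2 + (-3 + 0)*0**2)) = -27*(-28 + (-2 - 3*0)) = -27*(-28 + (-2 + 0)) = -27*(-28 - 2) = -27*(-30) = 810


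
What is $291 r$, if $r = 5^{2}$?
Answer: $7275$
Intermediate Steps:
$r = 25$
$291 r = 291 \cdot 25 = 7275$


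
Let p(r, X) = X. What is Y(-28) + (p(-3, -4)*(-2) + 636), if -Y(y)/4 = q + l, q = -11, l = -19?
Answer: 764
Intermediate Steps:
Y(y) = 120 (Y(y) = -4*(-11 - 19) = -4*(-30) = 120)
Y(-28) + (p(-3, -4)*(-2) + 636) = 120 + (-4*(-2) + 636) = 120 + (8 + 636) = 120 + 644 = 764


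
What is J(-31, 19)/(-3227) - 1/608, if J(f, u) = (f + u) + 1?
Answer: 3461/1962016 ≈ 0.0017640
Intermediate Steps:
J(f, u) = 1 + f + u
J(-31, 19)/(-3227) - 1/608 = (1 - 31 + 19)/(-3227) - 1/608 = -11*(-1/3227) - 1*1/608 = 11/3227 - 1/608 = 3461/1962016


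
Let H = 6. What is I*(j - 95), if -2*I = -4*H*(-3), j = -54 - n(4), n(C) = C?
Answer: 5508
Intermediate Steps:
j = -58 (j = -54 - 1*4 = -54 - 4 = -58)
I = -36 (I = -(-4*6)*(-3)/2 = -(-12)*(-3) = -½*72 = -36)
I*(j - 95) = -36*(-58 - 95) = -36*(-153) = 5508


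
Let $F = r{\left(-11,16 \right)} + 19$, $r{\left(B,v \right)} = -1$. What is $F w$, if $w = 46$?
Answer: $828$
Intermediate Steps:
$F = 18$ ($F = -1 + 19 = 18$)
$F w = 18 \cdot 46 = 828$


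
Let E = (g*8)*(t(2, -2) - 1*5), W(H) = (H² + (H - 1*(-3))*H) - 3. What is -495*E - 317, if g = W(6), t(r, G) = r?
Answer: 1033243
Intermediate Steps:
W(H) = -3 + H² + H*(3 + H) (W(H) = (H² + (H + 3)*H) - 3 = (H² + (3 + H)*H) - 3 = (H² + H*(3 + H)) - 3 = -3 + H² + H*(3 + H))
g = 87 (g = -3 + 2*6² + 3*6 = -3 + 2*36 + 18 = -3 + 72 + 18 = 87)
E = -2088 (E = (87*8)*(2 - 1*5) = 696*(2 - 5) = 696*(-3) = -2088)
-495*E - 317 = -495*(-2088) - 317 = 1033560 - 317 = 1033243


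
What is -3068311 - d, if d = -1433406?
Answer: -1634905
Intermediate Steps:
-3068311 - d = -3068311 - 1*(-1433406) = -3068311 + 1433406 = -1634905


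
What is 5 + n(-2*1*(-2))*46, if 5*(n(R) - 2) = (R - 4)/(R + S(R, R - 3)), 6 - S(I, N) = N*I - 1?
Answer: 97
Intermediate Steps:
S(I, N) = 7 - I*N (S(I, N) = 6 - (N*I - 1) = 6 - (I*N - 1) = 6 - (-1 + I*N) = 6 + (1 - I*N) = 7 - I*N)
n(R) = 2 + (-4 + R)/(5*(7 + R - R*(-3 + R))) (n(R) = 2 + ((R - 4)/(R + (7 - R*(R - 3))))/5 = 2 + ((-4 + R)/(R + (7 - R*(-3 + R))))/5 = 2 + ((-4 + R)/(7 + R - R*(-3 + R)))/5 = 2 + (-4 + R)/(5*(7 + R - R*(-3 + R))))
5 + n(-2*1*(-2))*46 = 5 + ((-66 - 41*(-2*1)*(-2) + 10*(-2*1*(-2))²)/(5*(-7 + (-2*1*(-2))² - 4*(-2*1)*(-2))))*46 = 5 + ((-66 - (-82)*(-2) + 10*(-2*(-2))²)/(5*(-7 + (-2*(-2))² - (-8)*(-2))))*46 = 5 + ((-66 - 41*4 + 10*4²)/(5*(-7 + 4² - 4*4)))*46 = 5 + ((-66 - 164 + 10*16)/(5*(-7 + 16 - 16)))*46 = 5 + ((⅕)*(-66 - 164 + 160)/(-7))*46 = 5 + ((⅕)*(-⅐)*(-70))*46 = 5 + 2*46 = 5 + 92 = 97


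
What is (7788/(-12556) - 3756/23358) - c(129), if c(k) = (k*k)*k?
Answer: -26232821754188/12220127 ≈ -2.1467e+6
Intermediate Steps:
c(k) = k**3 (c(k) = k**2*k = k**3)
(7788/(-12556) - 3756/23358) - c(129) = (7788/(-12556) - 3756/23358) - 1*129**3 = (7788*(-1/12556) - 3756*1/23358) - 1*2146689 = (-1947/3139 - 626/3893) - 2146689 = -9544685/12220127 - 2146689 = -26232821754188/12220127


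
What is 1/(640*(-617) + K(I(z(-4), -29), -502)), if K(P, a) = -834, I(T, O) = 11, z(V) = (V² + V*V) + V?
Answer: -1/395714 ≈ -2.5271e-6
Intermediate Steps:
z(V) = V + 2*V² (z(V) = (V² + V²) + V = 2*V² + V = V + 2*V²)
1/(640*(-617) + K(I(z(-4), -29), -502)) = 1/(640*(-617) - 834) = 1/(-394880 - 834) = 1/(-395714) = -1/395714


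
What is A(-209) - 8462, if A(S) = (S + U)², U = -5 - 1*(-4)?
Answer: 35638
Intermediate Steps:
U = -1 (U = -5 + 4 = -1)
A(S) = (-1 + S)² (A(S) = (S - 1)² = (-1 + S)²)
A(-209) - 8462 = (-1 - 209)² - 8462 = (-210)² - 8462 = 44100 - 8462 = 35638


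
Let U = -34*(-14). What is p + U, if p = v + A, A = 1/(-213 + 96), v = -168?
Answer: 36035/117 ≈ 307.99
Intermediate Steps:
A = -1/117 (A = 1/(-117) = -1/117 ≈ -0.0085470)
p = -19657/117 (p = -168 - 1/117 = -19657/117 ≈ -168.01)
U = 476
p + U = -19657/117 + 476 = 36035/117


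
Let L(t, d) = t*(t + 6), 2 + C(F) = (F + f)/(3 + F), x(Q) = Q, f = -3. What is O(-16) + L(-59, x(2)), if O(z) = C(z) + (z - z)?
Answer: 40644/13 ≈ 3126.5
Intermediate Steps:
C(F) = -2 + (-3 + F)/(3 + F) (C(F) = -2 + (F - 3)/(3 + F) = -2 + (-3 + F)/(3 + F))
L(t, d) = t*(6 + t)
O(z) = (-9 - z)/(3 + z) (O(z) = (-9 - z)/(3 + z) + (z - z) = (-9 - z)/(3 + z) + 0 = (-9 - z)/(3 + z))
O(-16) + L(-59, x(2)) = (-9 - 1*(-16))/(3 - 16) - 59*(6 - 59) = (-9 + 16)/(-13) - 59*(-53) = -1/13*7 + 3127 = -7/13 + 3127 = 40644/13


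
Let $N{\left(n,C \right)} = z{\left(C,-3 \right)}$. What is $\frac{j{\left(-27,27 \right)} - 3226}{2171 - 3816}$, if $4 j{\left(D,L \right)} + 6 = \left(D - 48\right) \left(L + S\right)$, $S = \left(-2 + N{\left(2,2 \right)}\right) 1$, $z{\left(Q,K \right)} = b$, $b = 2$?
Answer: $\frac{2987}{1316} \approx 2.2698$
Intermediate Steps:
$z{\left(Q,K \right)} = 2$
$N{\left(n,C \right)} = 2$
$S = 0$ ($S = \left(-2 + 2\right) 1 = 0 \cdot 1 = 0$)
$j{\left(D,L \right)} = - \frac{3}{2} + \frac{L \left(-48 + D\right)}{4}$ ($j{\left(D,L \right)} = - \frac{3}{2} + \frac{\left(D - 48\right) \left(L + 0\right)}{4} = - \frac{3}{2} + \frac{\left(-48 + D\right) L}{4} = - \frac{3}{2} + \frac{L \left(-48 + D\right)}{4}$)
$\frac{j{\left(-27,27 \right)} - 3226}{2171 - 3816} = \frac{\left(- \frac{3}{2} - 324 + \frac{1}{4} \left(-27\right) 27\right) - 3226}{2171 - 3816} = \frac{\left(- \frac{3}{2} - 324 - \frac{729}{4}\right) - 3226}{-1645} = \left(- \frac{2031}{4} - 3226\right) \left(- \frac{1}{1645}\right) = \left(- \frac{14935}{4}\right) \left(- \frac{1}{1645}\right) = \frac{2987}{1316}$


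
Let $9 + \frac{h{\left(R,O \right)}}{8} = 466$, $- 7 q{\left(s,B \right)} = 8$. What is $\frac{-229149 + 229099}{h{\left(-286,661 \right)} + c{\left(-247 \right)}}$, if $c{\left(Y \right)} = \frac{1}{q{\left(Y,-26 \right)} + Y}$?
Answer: $- \frac{17370}{1270093} \approx -0.013676$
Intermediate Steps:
$q{\left(s,B \right)} = - \frac{8}{7}$ ($q{\left(s,B \right)} = \left(- \frac{1}{7}\right) 8 = - \frac{8}{7}$)
$h{\left(R,O \right)} = 3656$ ($h{\left(R,O \right)} = -72 + 8 \cdot 466 = -72 + 3728 = 3656$)
$c{\left(Y \right)} = \frac{1}{- \frac{8}{7} + Y}$
$\frac{-229149 + 229099}{h{\left(-286,661 \right)} + c{\left(-247 \right)}} = \frac{-229149 + 229099}{3656 + \frac{7}{-8 + 7 \left(-247\right)}} = - \frac{50}{3656 + \frac{7}{-8 - 1729}} = - \frac{50}{3656 + \frac{7}{-1737}} = - \frac{50}{3656 + 7 \left(- \frac{1}{1737}\right)} = - \frac{50}{3656 - \frac{7}{1737}} = - \frac{50}{\frac{6350465}{1737}} = \left(-50\right) \frac{1737}{6350465} = - \frac{17370}{1270093}$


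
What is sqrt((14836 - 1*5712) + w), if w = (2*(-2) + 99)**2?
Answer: sqrt(18149) ≈ 134.72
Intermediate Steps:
w = 9025 (w = (-4 + 99)**2 = 95**2 = 9025)
sqrt((14836 - 1*5712) + w) = sqrt((14836 - 1*5712) + 9025) = sqrt((14836 - 5712) + 9025) = sqrt(9124 + 9025) = sqrt(18149)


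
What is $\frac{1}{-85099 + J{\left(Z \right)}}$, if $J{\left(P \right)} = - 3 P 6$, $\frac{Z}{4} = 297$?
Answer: $- \frac{1}{106483} \approx -9.3912 \cdot 10^{-6}$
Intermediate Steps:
$Z = 1188$ ($Z = 4 \cdot 297 = 1188$)
$J{\left(P \right)} = - 18 P$
$\frac{1}{-85099 + J{\left(Z \right)}} = \frac{1}{-85099 - 21384} = \frac{1}{-106483} = - \frac{1}{106483}$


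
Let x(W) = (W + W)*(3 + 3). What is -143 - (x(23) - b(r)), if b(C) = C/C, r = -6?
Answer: -418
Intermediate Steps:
x(W) = 12*W (x(W) = (2*W)*6 = 12*W)
b(C) = 1
-143 - (x(23) - b(r)) = -143 - (12*23 - 1*1) = -143 - (276 - 1) = -143 - 1*275 = -143 - 275 = -418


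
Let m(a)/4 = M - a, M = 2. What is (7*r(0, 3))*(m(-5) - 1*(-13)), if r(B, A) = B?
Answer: 0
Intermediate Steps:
m(a) = 8 - 4*a (m(a) = 4*(2 - a) = 8 - 4*a)
(7*r(0, 3))*(m(-5) - 1*(-13)) = (7*0)*((8 - 4*(-5)) - 1*(-13)) = 0*((8 + 20) + 13) = 0*(28 + 13) = 0*41 = 0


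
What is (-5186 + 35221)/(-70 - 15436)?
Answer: -30035/15506 ≈ -1.9370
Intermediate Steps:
(-5186 + 35221)/(-70 - 15436) = 30035/(-15506) = 30035*(-1/15506) = -30035/15506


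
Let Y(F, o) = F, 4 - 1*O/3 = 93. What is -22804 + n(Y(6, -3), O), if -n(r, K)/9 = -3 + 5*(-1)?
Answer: -22732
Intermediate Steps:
O = -267 (O = 12 - 3*93 = 12 - 279 = -267)
n(r, K) = 72 (n(r, K) = -9*(-3 + 5*(-1)) = -9*(-3 - 5) = -9*(-8) = 72)
-22804 + n(Y(6, -3), O) = -22804 + 72 = -22732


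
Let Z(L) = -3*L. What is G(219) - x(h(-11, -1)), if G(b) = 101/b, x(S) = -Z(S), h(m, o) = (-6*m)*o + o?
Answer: 44120/219 ≈ 201.46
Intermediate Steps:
h(m, o) = o - 6*m*o (h(m, o) = -6*m*o + o = o - 6*m*o)
x(S) = 3*S (x(S) = -(-3)*S = 3*S)
G(219) - x(h(-11, -1)) = 101/219 - 3*(-(1 - 6*(-11))) = 101*(1/219) - 3*(-(1 + 66)) = 101/219 - 3*(-1*67) = 101/219 - 3*(-67) = 101/219 - 1*(-201) = 101/219 + 201 = 44120/219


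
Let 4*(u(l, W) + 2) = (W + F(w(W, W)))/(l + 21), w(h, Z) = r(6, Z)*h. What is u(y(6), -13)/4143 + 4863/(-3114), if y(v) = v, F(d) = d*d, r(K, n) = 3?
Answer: -60330469/38703906 ≈ -1.5588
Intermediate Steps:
w(h, Z) = 3*h
F(d) = d²
u(l, W) = -2 + (W + 9*W²)/(4*(21 + l)) (u(l, W) = -2 + ((W + (3*W)²)/(l + 21))/4 = -2 + ((W + 9*W²)/(21 + l))/4 = -2 + (W + 9*W²)/(4*(21 + l)))
u(y(6), -13)/4143 + 4863/(-3114) = ((-168 - 13 - 8*6 + 9*(-13)²)/(4*(21 + 6)))/4143 + 4863/(-3114) = ((¼)*(-168 - 13 - 48 + 9*169)/27)*(1/4143) + 4863*(-1/3114) = ((¼)*(1/27)*(-168 - 13 - 48 + 1521))*(1/4143) - 1621/1038 = ((¼)*(1/27)*1292)*(1/4143) - 1621/1038 = (323/27)*(1/4143) - 1621/1038 = 323/111861 - 1621/1038 = -60330469/38703906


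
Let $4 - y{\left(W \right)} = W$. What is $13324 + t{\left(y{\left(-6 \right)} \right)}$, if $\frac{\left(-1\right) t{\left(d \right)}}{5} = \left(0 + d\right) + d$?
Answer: $13224$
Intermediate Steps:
$y{\left(W \right)} = 4 - W$
$t{\left(d \right)} = - 10 d$ ($t{\left(d \right)} = - 5 \left(\left(0 + d\right) + d\right) = - 5 \left(d + d\right) = - 5 \cdot 2 d = - 10 d$)
$13324 + t{\left(y{\left(-6 \right)} \right)} = 13324 - 10 \left(4 - -6\right) = 13324 - 10 \left(4 + 6\right) = 13324 - 100 = 13224$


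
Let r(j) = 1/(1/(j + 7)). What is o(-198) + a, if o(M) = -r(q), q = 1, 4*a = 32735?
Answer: 32703/4 ≈ 8175.8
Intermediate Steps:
a = 32735/4 (a = (¼)*32735 = 32735/4 ≈ 8183.8)
r(j) = 7 + j (r(j) = 1/(1/(7 + j)) = 7 + j)
o(M) = -8 (o(M) = -(7 + 1) = -1*8 = -8)
o(-198) + a = -8 + 32735/4 = 32703/4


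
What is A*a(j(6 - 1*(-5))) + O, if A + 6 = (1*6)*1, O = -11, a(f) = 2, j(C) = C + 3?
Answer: -11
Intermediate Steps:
j(C) = 3 + C
A = 0 (A = -6 + (1*6)*1 = -6 + 6*1 = -6 + 6 = 0)
A*a(j(6 - 1*(-5))) + O = 0*2 - 11 = 0 - 11 = -11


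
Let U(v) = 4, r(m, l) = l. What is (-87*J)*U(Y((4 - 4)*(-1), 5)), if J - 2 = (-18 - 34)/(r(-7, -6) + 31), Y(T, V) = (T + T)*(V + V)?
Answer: 696/25 ≈ 27.840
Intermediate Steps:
Y(T, V) = 4*T*V (Y(T, V) = (2*T)*(2*V) = 4*T*V)
J = -2/25 (J = 2 + (-18 - 34)/(-6 + 31) = 2 - 52/25 = -2/25 ≈ -0.080000)
(-87*J)*U(Y((4 - 4)*(-1), 5)) = -87*(-2/25)*4 = (174/25)*4 = 696/25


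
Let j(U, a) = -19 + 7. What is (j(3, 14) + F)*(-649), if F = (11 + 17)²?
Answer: -501028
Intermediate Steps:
j(U, a) = -12
F = 784 (F = 28² = 784)
(j(3, 14) + F)*(-649) = (-12 + 784)*(-649) = 772*(-649) = -501028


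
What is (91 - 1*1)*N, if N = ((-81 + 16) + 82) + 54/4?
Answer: 2745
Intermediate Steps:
N = 61/2 (N = (-65 + 82) + 54*(¼) = 17 + 27/2 = 61/2 ≈ 30.500)
(91 - 1*1)*N = (91 - 1*1)*(61/2) = (91 - 1)*(61/2) = 90*(61/2) = 2745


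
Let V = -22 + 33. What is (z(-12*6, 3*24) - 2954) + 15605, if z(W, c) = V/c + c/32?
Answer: 911045/72 ≈ 12653.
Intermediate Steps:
V = 11
z(W, c) = 11/c + c/32
(z(-12*6, 3*24) - 2954) + 15605 = ((11/((3*24)) + (3*24)/32) - 2954) + 15605 = ((11/72 + (1/32)*72) - 2954) + 15605 = ((11*(1/72) + 9/4) - 2954) + 15605 = ((11/72 + 9/4) - 2954) + 15605 = (173/72 - 2954) + 15605 = -212515/72 + 15605 = 911045/72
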